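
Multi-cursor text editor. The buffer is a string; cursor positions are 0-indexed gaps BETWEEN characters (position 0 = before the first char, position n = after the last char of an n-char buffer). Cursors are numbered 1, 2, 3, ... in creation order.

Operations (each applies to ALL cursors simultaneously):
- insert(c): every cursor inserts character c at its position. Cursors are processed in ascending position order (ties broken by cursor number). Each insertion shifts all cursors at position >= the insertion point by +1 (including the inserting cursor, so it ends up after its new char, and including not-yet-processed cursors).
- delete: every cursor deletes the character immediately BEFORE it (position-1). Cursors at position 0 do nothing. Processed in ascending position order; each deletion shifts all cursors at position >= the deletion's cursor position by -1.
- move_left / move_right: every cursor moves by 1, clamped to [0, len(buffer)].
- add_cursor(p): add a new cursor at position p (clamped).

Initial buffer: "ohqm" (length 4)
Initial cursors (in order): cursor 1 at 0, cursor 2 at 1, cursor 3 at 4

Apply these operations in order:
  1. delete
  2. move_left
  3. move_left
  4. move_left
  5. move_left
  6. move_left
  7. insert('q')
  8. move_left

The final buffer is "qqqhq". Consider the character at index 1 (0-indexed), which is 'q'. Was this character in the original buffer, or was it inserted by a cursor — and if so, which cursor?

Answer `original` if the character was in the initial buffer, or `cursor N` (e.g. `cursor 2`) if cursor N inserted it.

Answer: cursor 2

Derivation:
After op 1 (delete): buffer="hq" (len 2), cursors c1@0 c2@0 c3@2, authorship ..
After op 2 (move_left): buffer="hq" (len 2), cursors c1@0 c2@0 c3@1, authorship ..
After op 3 (move_left): buffer="hq" (len 2), cursors c1@0 c2@0 c3@0, authorship ..
After op 4 (move_left): buffer="hq" (len 2), cursors c1@0 c2@0 c3@0, authorship ..
After op 5 (move_left): buffer="hq" (len 2), cursors c1@0 c2@0 c3@0, authorship ..
After op 6 (move_left): buffer="hq" (len 2), cursors c1@0 c2@0 c3@0, authorship ..
After op 7 (insert('q')): buffer="qqqhq" (len 5), cursors c1@3 c2@3 c3@3, authorship 123..
After op 8 (move_left): buffer="qqqhq" (len 5), cursors c1@2 c2@2 c3@2, authorship 123..
Authorship (.=original, N=cursor N): 1 2 3 . .
Index 1: author = 2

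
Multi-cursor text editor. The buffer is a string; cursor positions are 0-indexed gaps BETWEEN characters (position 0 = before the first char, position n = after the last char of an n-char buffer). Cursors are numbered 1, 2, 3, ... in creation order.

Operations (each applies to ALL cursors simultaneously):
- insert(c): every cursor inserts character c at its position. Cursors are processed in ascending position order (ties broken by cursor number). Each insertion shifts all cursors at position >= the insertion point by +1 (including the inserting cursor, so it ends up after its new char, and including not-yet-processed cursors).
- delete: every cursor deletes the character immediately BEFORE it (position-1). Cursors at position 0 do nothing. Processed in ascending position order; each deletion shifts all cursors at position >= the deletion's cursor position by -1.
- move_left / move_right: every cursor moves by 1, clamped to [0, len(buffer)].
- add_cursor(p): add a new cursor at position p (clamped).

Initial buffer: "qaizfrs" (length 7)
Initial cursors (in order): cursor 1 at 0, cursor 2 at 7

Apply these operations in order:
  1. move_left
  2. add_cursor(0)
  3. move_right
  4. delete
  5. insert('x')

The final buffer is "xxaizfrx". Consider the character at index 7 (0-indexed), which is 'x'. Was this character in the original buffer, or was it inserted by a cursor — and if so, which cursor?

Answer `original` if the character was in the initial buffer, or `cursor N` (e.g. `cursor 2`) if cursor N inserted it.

Answer: cursor 2

Derivation:
After op 1 (move_left): buffer="qaizfrs" (len 7), cursors c1@0 c2@6, authorship .......
After op 2 (add_cursor(0)): buffer="qaizfrs" (len 7), cursors c1@0 c3@0 c2@6, authorship .......
After op 3 (move_right): buffer="qaizfrs" (len 7), cursors c1@1 c3@1 c2@7, authorship .......
After op 4 (delete): buffer="aizfr" (len 5), cursors c1@0 c3@0 c2@5, authorship .....
After op 5 (insert('x')): buffer="xxaizfrx" (len 8), cursors c1@2 c3@2 c2@8, authorship 13.....2
Authorship (.=original, N=cursor N): 1 3 . . . . . 2
Index 7: author = 2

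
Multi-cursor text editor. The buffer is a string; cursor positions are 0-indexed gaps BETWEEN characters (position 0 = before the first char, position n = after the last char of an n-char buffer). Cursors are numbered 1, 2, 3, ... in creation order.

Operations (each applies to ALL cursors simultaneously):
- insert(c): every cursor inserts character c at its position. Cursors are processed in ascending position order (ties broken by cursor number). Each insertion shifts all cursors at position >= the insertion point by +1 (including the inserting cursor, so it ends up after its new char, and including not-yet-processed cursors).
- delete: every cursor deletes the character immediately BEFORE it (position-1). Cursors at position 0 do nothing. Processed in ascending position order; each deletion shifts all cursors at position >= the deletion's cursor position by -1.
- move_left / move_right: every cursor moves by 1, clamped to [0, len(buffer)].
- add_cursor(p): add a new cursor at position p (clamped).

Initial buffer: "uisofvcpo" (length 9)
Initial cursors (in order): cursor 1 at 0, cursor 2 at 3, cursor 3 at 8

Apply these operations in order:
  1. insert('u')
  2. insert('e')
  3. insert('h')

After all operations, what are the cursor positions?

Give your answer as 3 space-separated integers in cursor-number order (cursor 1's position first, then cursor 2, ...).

Answer: 3 9 17

Derivation:
After op 1 (insert('u')): buffer="uuisuofvcpuo" (len 12), cursors c1@1 c2@5 c3@11, authorship 1...2.....3.
After op 2 (insert('e')): buffer="ueuisueofvcpueo" (len 15), cursors c1@2 c2@7 c3@14, authorship 11...22.....33.
After op 3 (insert('h')): buffer="uehuisuehofvcpueho" (len 18), cursors c1@3 c2@9 c3@17, authorship 111...222.....333.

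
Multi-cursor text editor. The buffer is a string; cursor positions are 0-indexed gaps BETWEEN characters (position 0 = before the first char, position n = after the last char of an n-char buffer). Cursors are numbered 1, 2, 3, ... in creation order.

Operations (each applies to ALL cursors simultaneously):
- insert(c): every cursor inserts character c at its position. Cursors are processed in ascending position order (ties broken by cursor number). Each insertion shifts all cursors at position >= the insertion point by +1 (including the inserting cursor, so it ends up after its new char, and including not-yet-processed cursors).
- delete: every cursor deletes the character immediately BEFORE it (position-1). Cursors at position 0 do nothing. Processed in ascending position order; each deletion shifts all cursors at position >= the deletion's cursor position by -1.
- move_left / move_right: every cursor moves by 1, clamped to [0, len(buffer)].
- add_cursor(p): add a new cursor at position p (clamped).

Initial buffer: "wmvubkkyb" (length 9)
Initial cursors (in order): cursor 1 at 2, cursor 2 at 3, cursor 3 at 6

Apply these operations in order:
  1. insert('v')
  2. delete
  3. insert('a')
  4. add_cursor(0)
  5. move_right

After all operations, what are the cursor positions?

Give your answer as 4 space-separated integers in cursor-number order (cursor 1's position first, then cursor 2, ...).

Answer: 4 6 10 1

Derivation:
After op 1 (insert('v')): buffer="wmvvvubkvkyb" (len 12), cursors c1@3 c2@5 c3@9, authorship ..1.2...3...
After op 2 (delete): buffer="wmvubkkyb" (len 9), cursors c1@2 c2@3 c3@6, authorship .........
After op 3 (insert('a')): buffer="wmavaubkakyb" (len 12), cursors c1@3 c2@5 c3@9, authorship ..1.2...3...
After op 4 (add_cursor(0)): buffer="wmavaubkakyb" (len 12), cursors c4@0 c1@3 c2@5 c3@9, authorship ..1.2...3...
After op 5 (move_right): buffer="wmavaubkakyb" (len 12), cursors c4@1 c1@4 c2@6 c3@10, authorship ..1.2...3...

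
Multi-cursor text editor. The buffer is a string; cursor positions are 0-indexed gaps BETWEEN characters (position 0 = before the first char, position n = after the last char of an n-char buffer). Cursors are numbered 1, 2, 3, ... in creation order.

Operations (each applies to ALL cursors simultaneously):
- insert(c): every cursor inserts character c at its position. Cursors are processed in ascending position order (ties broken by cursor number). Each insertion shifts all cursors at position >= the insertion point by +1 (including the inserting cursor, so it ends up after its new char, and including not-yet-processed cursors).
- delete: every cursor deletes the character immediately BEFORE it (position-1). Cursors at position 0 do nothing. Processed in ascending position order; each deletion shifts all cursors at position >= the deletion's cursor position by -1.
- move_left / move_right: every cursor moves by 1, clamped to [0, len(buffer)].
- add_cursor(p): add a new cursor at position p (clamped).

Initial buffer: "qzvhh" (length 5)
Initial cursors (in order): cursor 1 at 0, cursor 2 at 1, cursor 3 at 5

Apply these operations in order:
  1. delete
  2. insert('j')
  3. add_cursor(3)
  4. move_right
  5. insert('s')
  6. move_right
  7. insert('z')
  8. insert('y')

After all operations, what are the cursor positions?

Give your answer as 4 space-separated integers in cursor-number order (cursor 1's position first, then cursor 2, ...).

After op 1 (delete): buffer="zvh" (len 3), cursors c1@0 c2@0 c3@3, authorship ...
After op 2 (insert('j')): buffer="jjzvhj" (len 6), cursors c1@2 c2@2 c3@6, authorship 12...3
After op 3 (add_cursor(3)): buffer="jjzvhj" (len 6), cursors c1@2 c2@2 c4@3 c3@6, authorship 12...3
After op 4 (move_right): buffer="jjzvhj" (len 6), cursors c1@3 c2@3 c4@4 c3@6, authorship 12...3
After op 5 (insert('s')): buffer="jjzssvshjs" (len 10), cursors c1@5 c2@5 c4@7 c3@10, authorship 12.12.4.33
After op 6 (move_right): buffer="jjzssvshjs" (len 10), cursors c1@6 c2@6 c4@8 c3@10, authorship 12.12.4.33
After op 7 (insert('z')): buffer="jjzssvzzshzjsz" (len 14), cursors c1@8 c2@8 c4@11 c3@14, authorship 12.12.124.4333
After op 8 (insert('y')): buffer="jjzssvzzyyshzyjszy" (len 18), cursors c1@10 c2@10 c4@14 c3@18, authorship 12.12.12124.443333

Answer: 10 10 18 14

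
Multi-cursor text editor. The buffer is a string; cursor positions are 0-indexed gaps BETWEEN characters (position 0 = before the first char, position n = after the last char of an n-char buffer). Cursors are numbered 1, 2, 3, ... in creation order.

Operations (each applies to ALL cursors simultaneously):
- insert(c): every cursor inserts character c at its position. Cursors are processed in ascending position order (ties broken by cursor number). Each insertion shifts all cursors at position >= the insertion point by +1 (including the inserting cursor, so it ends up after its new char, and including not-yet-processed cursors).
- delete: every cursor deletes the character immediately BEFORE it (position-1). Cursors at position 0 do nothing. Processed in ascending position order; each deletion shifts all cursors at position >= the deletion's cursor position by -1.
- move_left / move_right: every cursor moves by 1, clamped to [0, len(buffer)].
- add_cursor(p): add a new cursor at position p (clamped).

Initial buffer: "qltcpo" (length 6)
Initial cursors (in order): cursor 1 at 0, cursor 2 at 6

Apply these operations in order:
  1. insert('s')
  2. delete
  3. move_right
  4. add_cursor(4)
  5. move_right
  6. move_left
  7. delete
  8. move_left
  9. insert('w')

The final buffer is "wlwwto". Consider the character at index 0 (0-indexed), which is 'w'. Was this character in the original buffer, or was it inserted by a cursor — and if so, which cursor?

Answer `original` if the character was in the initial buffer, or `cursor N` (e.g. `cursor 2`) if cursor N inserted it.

After op 1 (insert('s')): buffer="sqltcpos" (len 8), cursors c1@1 c2@8, authorship 1......2
After op 2 (delete): buffer="qltcpo" (len 6), cursors c1@0 c2@6, authorship ......
After op 3 (move_right): buffer="qltcpo" (len 6), cursors c1@1 c2@6, authorship ......
After op 4 (add_cursor(4)): buffer="qltcpo" (len 6), cursors c1@1 c3@4 c2@6, authorship ......
After op 5 (move_right): buffer="qltcpo" (len 6), cursors c1@2 c3@5 c2@6, authorship ......
After op 6 (move_left): buffer="qltcpo" (len 6), cursors c1@1 c3@4 c2@5, authorship ......
After op 7 (delete): buffer="lto" (len 3), cursors c1@0 c2@2 c3@2, authorship ...
After op 8 (move_left): buffer="lto" (len 3), cursors c1@0 c2@1 c3@1, authorship ...
After op 9 (insert('w')): buffer="wlwwto" (len 6), cursors c1@1 c2@4 c3@4, authorship 1.23..
Authorship (.=original, N=cursor N): 1 . 2 3 . .
Index 0: author = 1

Answer: cursor 1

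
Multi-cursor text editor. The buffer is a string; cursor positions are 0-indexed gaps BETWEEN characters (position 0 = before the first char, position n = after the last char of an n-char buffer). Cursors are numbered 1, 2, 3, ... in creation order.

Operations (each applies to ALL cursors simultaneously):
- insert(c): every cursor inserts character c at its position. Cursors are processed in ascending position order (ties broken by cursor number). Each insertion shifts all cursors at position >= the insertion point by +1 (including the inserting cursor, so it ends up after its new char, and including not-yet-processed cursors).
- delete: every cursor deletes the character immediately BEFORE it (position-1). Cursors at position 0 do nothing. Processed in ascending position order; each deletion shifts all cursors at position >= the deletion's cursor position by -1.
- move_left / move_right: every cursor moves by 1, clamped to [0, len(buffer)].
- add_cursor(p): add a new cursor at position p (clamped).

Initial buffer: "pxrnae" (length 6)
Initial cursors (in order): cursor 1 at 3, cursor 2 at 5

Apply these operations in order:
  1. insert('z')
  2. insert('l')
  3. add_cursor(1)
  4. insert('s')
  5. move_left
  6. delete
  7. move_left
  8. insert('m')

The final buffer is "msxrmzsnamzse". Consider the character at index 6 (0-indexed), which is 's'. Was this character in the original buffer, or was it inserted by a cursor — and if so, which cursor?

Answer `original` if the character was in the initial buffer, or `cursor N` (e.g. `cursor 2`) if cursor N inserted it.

Answer: cursor 1

Derivation:
After op 1 (insert('z')): buffer="pxrznaze" (len 8), cursors c1@4 c2@7, authorship ...1..2.
After op 2 (insert('l')): buffer="pxrzlnazle" (len 10), cursors c1@5 c2@9, authorship ...11..22.
After op 3 (add_cursor(1)): buffer="pxrzlnazle" (len 10), cursors c3@1 c1@5 c2@9, authorship ...11..22.
After op 4 (insert('s')): buffer="psxrzlsnazlse" (len 13), cursors c3@2 c1@7 c2@12, authorship .3..111..222.
After op 5 (move_left): buffer="psxrzlsnazlse" (len 13), cursors c3@1 c1@6 c2@11, authorship .3..111..222.
After op 6 (delete): buffer="sxrzsnazse" (len 10), cursors c3@0 c1@4 c2@8, authorship 3..11..22.
After op 7 (move_left): buffer="sxrzsnazse" (len 10), cursors c3@0 c1@3 c2@7, authorship 3..11..22.
After op 8 (insert('m')): buffer="msxrmzsnamzse" (len 13), cursors c3@1 c1@5 c2@10, authorship 33..111..222.
Authorship (.=original, N=cursor N): 3 3 . . 1 1 1 . . 2 2 2 .
Index 6: author = 1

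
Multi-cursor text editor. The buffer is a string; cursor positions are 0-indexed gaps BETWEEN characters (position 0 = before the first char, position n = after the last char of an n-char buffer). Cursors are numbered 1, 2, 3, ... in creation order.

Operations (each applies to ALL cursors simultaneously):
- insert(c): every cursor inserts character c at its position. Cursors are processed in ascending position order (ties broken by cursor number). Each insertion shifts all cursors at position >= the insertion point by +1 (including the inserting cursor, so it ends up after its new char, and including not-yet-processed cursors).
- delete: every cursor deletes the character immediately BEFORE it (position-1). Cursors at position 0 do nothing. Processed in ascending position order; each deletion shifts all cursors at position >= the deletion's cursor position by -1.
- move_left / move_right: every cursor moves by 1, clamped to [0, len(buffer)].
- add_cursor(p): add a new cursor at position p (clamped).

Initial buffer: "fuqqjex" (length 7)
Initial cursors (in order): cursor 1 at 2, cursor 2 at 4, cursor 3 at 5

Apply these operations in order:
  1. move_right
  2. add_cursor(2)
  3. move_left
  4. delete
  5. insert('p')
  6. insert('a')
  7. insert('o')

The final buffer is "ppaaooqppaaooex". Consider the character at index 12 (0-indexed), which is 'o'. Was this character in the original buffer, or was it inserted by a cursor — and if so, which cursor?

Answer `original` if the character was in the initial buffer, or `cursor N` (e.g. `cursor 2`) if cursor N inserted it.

Answer: cursor 3

Derivation:
After op 1 (move_right): buffer="fuqqjex" (len 7), cursors c1@3 c2@5 c3@6, authorship .......
After op 2 (add_cursor(2)): buffer="fuqqjex" (len 7), cursors c4@2 c1@3 c2@5 c3@6, authorship .......
After op 3 (move_left): buffer="fuqqjex" (len 7), cursors c4@1 c1@2 c2@4 c3@5, authorship .......
After op 4 (delete): buffer="qex" (len 3), cursors c1@0 c4@0 c2@1 c3@1, authorship ...
After op 5 (insert('p')): buffer="ppqppex" (len 7), cursors c1@2 c4@2 c2@5 c3@5, authorship 14.23..
After op 6 (insert('a')): buffer="ppaaqppaaex" (len 11), cursors c1@4 c4@4 c2@9 c3@9, authorship 1414.2323..
After op 7 (insert('o')): buffer="ppaaooqppaaooex" (len 15), cursors c1@6 c4@6 c2@13 c3@13, authorship 141414.232323..
Authorship (.=original, N=cursor N): 1 4 1 4 1 4 . 2 3 2 3 2 3 . .
Index 12: author = 3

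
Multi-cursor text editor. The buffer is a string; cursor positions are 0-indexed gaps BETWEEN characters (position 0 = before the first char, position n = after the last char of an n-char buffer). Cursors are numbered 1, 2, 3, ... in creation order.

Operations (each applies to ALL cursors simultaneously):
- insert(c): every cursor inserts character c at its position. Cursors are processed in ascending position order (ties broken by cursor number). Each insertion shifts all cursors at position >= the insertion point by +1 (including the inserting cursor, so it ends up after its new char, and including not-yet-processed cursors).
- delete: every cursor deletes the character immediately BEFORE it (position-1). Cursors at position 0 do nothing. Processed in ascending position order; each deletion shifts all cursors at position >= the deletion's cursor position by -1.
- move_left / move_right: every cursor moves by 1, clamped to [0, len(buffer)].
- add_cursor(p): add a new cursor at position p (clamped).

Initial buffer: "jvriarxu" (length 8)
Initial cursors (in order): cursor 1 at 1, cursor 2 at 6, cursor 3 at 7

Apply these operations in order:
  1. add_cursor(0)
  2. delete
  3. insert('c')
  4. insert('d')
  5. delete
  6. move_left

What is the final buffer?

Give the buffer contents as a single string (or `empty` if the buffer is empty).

After op 1 (add_cursor(0)): buffer="jvriarxu" (len 8), cursors c4@0 c1@1 c2@6 c3@7, authorship ........
After op 2 (delete): buffer="vriau" (len 5), cursors c1@0 c4@0 c2@4 c3@4, authorship .....
After op 3 (insert('c')): buffer="ccvriaccu" (len 9), cursors c1@2 c4@2 c2@8 c3@8, authorship 14....23.
After op 4 (insert('d')): buffer="ccddvriaccddu" (len 13), cursors c1@4 c4@4 c2@12 c3@12, authorship 1414....2323.
After op 5 (delete): buffer="ccvriaccu" (len 9), cursors c1@2 c4@2 c2@8 c3@8, authorship 14....23.
After op 6 (move_left): buffer="ccvriaccu" (len 9), cursors c1@1 c4@1 c2@7 c3@7, authorship 14....23.

Answer: ccvriaccu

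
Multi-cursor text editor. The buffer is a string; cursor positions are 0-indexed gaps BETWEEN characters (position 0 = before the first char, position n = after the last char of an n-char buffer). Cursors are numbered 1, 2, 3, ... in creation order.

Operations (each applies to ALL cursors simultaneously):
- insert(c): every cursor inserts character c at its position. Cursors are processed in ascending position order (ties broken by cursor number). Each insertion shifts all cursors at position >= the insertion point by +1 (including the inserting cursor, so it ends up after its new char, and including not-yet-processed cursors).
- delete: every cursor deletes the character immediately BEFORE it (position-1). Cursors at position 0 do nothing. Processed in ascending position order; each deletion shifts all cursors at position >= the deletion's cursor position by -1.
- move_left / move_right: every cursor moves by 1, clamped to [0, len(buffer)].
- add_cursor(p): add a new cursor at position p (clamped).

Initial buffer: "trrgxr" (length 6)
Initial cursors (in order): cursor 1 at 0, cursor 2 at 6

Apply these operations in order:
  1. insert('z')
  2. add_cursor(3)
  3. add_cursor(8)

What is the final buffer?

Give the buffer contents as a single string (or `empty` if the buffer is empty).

Answer: ztrrgxrz

Derivation:
After op 1 (insert('z')): buffer="ztrrgxrz" (len 8), cursors c1@1 c2@8, authorship 1......2
After op 2 (add_cursor(3)): buffer="ztrrgxrz" (len 8), cursors c1@1 c3@3 c2@8, authorship 1......2
After op 3 (add_cursor(8)): buffer="ztrrgxrz" (len 8), cursors c1@1 c3@3 c2@8 c4@8, authorship 1......2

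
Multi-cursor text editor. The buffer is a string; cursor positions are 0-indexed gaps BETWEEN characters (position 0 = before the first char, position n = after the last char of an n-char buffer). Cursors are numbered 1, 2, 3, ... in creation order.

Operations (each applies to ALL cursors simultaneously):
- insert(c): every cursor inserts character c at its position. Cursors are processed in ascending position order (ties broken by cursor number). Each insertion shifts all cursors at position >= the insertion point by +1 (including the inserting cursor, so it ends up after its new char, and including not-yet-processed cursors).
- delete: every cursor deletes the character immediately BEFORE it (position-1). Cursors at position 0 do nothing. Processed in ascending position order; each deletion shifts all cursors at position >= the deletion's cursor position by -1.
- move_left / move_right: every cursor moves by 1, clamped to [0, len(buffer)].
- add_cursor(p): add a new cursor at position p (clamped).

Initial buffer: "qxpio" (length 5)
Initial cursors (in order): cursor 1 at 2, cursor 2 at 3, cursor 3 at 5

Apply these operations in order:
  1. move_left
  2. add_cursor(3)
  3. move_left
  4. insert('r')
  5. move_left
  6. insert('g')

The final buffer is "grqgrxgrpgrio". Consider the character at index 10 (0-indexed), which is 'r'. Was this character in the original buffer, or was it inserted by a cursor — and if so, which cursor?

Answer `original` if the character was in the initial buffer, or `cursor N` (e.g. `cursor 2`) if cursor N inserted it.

Answer: cursor 3

Derivation:
After op 1 (move_left): buffer="qxpio" (len 5), cursors c1@1 c2@2 c3@4, authorship .....
After op 2 (add_cursor(3)): buffer="qxpio" (len 5), cursors c1@1 c2@2 c4@3 c3@4, authorship .....
After op 3 (move_left): buffer="qxpio" (len 5), cursors c1@0 c2@1 c4@2 c3@3, authorship .....
After op 4 (insert('r')): buffer="rqrxrprio" (len 9), cursors c1@1 c2@3 c4@5 c3@7, authorship 1.2.4.3..
After op 5 (move_left): buffer="rqrxrprio" (len 9), cursors c1@0 c2@2 c4@4 c3@6, authorship 1.2.4.3..
After op 6 (insert('g')): buffer="grqgrxgrpgrio" (len 13), cursors c1@1 c2@4 c4@7 c3@10, authorship 11.22.44.33..
Authorship (.=original, N=cursor N): 1 1 . 2 2 . 4 4 . 3 3 . .
Index 10: author = 3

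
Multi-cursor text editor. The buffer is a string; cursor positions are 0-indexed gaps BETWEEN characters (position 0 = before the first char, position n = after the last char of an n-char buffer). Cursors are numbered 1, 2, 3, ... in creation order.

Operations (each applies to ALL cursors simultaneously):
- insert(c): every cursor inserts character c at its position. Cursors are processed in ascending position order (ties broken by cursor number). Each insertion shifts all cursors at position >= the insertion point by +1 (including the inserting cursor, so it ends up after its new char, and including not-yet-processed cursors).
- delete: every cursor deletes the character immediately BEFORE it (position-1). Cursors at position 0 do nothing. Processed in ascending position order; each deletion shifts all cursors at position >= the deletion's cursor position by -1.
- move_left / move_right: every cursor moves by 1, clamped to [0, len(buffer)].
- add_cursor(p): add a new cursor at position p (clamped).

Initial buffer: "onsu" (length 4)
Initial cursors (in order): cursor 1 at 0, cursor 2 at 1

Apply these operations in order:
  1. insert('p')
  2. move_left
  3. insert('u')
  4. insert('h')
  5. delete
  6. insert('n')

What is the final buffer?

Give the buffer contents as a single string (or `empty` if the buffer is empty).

Answer: unpounpnsu

Derivation:
After op 1 (insert('p')): buffer="popnsu" (len 6), cursors c1@1 c2@3, authorship 1.2...
After op 2 (move_left): buffer="popnsu" (len 6), cursors c1@0 c2@2, authorship 1.2...
After op 3 (insert('u')): buffer="upoupnsu" (len 8), cursors c1@1 c2@4, authorship 11.22...
After op 4 (insert('h')): buffer="uhpouhpnsu" (len 10), cursors c1@2 c2@6, authorship 111.222...
After op 5 (delete): buffer="upoupnsu" (len 8), cursors c1@1 c2@4, authorship 11.22...
After op 6 (insert('n')): buffer="unpounpnsu" (len 10), cursors c1@2 c2@6, authorship 111.222...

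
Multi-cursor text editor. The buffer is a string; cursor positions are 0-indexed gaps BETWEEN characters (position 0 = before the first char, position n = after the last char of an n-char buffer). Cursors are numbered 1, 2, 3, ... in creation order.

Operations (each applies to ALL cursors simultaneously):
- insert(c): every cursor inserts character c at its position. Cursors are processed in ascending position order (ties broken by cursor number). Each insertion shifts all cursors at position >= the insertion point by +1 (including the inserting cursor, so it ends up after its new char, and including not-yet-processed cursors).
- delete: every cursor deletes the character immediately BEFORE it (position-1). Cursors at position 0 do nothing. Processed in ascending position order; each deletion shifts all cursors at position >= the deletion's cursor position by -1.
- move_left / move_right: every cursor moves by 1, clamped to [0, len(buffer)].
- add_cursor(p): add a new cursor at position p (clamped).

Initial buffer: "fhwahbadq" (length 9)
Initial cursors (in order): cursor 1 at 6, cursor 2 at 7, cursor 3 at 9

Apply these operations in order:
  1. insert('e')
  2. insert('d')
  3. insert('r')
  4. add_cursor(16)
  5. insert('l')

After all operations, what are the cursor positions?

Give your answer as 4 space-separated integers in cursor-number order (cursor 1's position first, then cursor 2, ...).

Answer: 10 15 22 19

Derivation:
After op 1 (insert('e')): buffer="fhwahbeaedqe" (len 12), cursors c1@7 c2@9 c3@12, authorship ......1.2..3
After op 2 (insert('d')): buffer="fhwahbedaeddqed" (len 15), cursors c1@8 c2@11 c3@15, authorship ......11.22..33
After op 3 (insert('r')): buffer="fhwahbedraedrdqedr" (len 18), cursors c1@9 c2@13 c3@18, authorship ......111.222..333
After op 4 (add_cursor(16)): buffer="fhwahbedraedrdqedr" (len 18), cursors c1@9 c2@13 c4@16 c3@18, authorship ......111.222..333
After op 5 (insert('l')): buffer="fhwahbedrlaedrldqeldrl" (len 22), cursors c1@10 c2@15 c4@19 c3@22, authorship ......1111.2222..34333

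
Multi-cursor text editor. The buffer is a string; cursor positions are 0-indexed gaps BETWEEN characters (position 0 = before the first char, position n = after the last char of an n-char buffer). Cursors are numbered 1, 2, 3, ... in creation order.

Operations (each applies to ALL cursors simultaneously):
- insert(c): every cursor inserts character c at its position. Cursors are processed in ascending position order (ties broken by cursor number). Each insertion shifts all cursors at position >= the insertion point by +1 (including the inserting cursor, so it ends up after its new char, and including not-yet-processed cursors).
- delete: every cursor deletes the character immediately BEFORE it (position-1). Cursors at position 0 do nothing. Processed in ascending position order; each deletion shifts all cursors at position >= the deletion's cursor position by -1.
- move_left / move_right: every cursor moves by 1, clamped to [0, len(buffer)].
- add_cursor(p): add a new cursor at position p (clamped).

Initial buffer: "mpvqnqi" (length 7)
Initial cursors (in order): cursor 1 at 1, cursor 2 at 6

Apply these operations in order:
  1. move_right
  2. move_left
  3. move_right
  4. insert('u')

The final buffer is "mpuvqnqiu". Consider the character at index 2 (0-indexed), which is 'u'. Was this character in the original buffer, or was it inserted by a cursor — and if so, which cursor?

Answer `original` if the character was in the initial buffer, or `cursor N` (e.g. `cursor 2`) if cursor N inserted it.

After op 1 (move_right): buffer="mpvqnqi" (len 7), cursors c1@2 c2@7, authorship .......
After op 2 (move_left): buffer="mpvqnqi" (len 7), cursors c1@1 c2@6, authorship .......
After op 3 (move_right): buffer="mpvqnqi" (len 7), cursors c1@2 c2@7, authorship .......
After op 4 (insert('u')): buffer="mpuvqnqiu" (len 9), cursors c1@3 c2@9, authorship ..1.....2
Authorship (.=original, N=cursor N): . . 1 . . . . . 2
Index 2: author = 1

Answer: cursor 1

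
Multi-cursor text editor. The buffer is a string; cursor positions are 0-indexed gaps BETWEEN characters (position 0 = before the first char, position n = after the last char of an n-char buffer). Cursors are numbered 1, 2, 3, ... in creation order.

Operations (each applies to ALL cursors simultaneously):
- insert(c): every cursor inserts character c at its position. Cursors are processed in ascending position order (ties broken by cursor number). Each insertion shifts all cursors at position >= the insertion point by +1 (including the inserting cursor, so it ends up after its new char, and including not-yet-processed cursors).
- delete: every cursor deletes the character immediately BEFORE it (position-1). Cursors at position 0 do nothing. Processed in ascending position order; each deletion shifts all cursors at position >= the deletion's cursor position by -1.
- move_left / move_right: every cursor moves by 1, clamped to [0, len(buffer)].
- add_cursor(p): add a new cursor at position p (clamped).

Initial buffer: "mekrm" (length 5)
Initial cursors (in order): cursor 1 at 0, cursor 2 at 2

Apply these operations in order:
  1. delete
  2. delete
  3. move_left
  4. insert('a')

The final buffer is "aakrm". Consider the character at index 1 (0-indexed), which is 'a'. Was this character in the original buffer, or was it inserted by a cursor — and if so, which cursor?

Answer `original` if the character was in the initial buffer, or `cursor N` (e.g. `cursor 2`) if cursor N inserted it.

After op 1 (delete): buffer="mkrm" (len 4), cursors c1@0 c2@1, authorship ....
After op 2 (delete): buffer="krm" (len 3), cursors c1@0 c2@0, authorship ...
After op 3 (move_left): buffer="krm" (len 3), cursors c1@0 c2@0, authorship ...
After op 4 (insert('a')): buffer="aakrm" (len 5), cursors c1@2 c2@2, authorship 12...
Authorship (.=original, N=cursor N): 1 2 . . .
Index 1: author = 2

Answer: cursor 2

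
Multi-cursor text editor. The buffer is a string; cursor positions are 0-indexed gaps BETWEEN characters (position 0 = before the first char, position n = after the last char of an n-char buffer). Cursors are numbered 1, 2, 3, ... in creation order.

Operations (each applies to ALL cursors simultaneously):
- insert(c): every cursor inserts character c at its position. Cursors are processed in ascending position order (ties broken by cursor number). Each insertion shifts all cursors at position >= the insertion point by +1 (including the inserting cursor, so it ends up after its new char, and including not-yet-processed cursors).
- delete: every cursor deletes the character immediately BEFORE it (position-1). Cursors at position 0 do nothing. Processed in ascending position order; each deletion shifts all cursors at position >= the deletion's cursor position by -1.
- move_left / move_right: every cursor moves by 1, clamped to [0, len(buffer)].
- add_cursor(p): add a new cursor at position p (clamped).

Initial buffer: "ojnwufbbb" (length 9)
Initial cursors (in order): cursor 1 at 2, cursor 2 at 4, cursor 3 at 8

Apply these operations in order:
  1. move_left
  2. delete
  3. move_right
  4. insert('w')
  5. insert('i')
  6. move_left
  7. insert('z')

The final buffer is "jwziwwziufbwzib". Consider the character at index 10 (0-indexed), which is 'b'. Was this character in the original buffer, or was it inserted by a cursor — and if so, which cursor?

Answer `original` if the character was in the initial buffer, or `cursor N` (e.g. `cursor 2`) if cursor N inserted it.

Answer: original

Derivation:
After op 1 (move_left): buffer="ojnwufbbb" (len 9), cursors c1@1 c2@3 c3@7, authorship .........
After op 2 (delete): buffer="jwufbb" (len 6), cursors c1@0 c2@1 c3@4, authorship ......
After op 3 (move_right): buffer="jwufbb" (len 6), cursors c1@1 c2@2 c3@5, authorship ......
After op 4 (insert('w')): buffer="jwwwufbwb" (len 9), cursors c1@2 c2@4 c3@8, authorship .1.2...3.
After op 5 (insert('i')): buffer="jwiwwiufbwib" (len 12), cursors c1@3 c2@6 c3@11, authorship .11.22...33.
After op 6 (move_left): buffer="jwiwwiufbwib" (len 12), cursors c1@2 c2@5 c3@10, authorship .11.22...33.
After op 7 (insert('z')): buffer="jwziwwziufbwzib" (len 15), cursors c1@3 c2@7 c3@13, authorship .111.222...333.
Authorship (.=original, N=cursor N): . 1 1 1 . 2 2 2 . . . 3 3 3 .
Index 10: author = original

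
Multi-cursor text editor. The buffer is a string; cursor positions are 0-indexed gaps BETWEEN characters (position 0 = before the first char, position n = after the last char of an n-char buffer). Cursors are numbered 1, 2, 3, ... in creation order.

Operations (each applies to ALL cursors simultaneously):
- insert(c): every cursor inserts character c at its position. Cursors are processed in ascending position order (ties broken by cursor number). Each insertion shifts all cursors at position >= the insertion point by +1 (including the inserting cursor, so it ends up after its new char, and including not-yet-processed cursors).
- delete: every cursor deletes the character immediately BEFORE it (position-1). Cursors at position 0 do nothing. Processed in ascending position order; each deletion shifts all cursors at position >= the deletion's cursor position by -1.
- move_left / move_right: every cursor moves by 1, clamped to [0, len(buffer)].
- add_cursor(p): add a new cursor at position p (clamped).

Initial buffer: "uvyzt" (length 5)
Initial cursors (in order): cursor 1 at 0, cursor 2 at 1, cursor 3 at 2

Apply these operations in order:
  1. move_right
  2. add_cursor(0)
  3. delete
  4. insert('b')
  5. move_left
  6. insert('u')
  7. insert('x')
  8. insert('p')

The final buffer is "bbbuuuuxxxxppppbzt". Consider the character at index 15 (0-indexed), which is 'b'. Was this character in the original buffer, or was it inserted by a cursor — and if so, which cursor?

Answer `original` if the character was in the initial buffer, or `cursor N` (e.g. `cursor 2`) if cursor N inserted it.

Answer: cursor 4

Derivation:
After op 1 (move_right): buffer="uvyzt" (len 5), cursors c1@1 c2@2 c3@3, authorship .....
After op 2 (add_cursor(0)): buffer="uvyzt" (len 5), cursors c4@0 c1@1 c2@2 c3@3, authorship .....
After op 3 (delete): buffer="zt" (len 2), cursors c1@0 c2@0 c3@0 c4@0, authorship ..
After op 4 (insert('b')): buffer="bbbbzt" (len 6), cursors c1@4 c2@4 c3@4 c4@4, authorship 1234..
After op 5 (move_left): buffer="bbbbzt" (len 6), cursors c1@3 c2@3 c3@3 c4@3, authorship 1234..
After op 6 (insert('u')): buffer="bbbuuuubzt" (len 10), cursors c1@7 c2@7 c3@7 c4@7, authorship 12312344..
After op 7 (insert('x')): buffer="bbbuuuuxxxxbzt" (len 14), cursors c1@11 c2@11 c3@11 c4@11, authorship 123123412344..
After op 8 (insert('p')): buffer="bbbuuuuxxxxppppbzt" (len 18), cursors c1@15 c2@15 c3@15 c4@15, authorship 1231234123412344..
Authorship (.=original, N=cursor N): 1 2 3 1 2 3 4 1 2 3 4 1 2 3 4 4 . .
Index 15: author = 4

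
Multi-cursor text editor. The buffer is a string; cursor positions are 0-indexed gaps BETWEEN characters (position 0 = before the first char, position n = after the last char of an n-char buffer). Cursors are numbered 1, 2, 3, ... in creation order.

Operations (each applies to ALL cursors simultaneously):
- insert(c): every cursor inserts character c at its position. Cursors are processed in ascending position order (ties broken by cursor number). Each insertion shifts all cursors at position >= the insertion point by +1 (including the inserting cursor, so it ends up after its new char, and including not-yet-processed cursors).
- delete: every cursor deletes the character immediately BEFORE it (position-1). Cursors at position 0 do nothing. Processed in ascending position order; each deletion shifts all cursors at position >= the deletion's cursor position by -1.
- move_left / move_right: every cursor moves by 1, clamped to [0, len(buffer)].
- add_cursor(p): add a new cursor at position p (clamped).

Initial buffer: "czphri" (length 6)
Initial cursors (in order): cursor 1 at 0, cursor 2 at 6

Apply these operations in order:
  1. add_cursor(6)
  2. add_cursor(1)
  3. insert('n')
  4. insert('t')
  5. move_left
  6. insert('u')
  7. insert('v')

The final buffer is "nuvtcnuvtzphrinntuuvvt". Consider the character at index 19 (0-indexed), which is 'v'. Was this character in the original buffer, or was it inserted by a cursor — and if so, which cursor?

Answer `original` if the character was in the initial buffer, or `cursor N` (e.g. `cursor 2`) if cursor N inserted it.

Answer: cursor 2

Derivation:
After op 1 (add_cursor(6)): buffer="czphri" (len 6), cursors c1@0 c2@6 c3@6, authorship ......
After op 2 (add_cursor(1)): buffer="czphri" (len 6), cursors c1@0 c4@1 c2@6 c3@6, authorship ......
After op 3 (insert('n')): buffer="ncnzphrinn" (len 10), cursors c1@1 c4@3 c2@10 c3@10, authorship 1.4.....23
After op 4 (insert('t')): buffer="ntcntzphrinntt" (len 14), cursors c1@2 c4@5 c2@14 c3@14, authorship 11.44.....2323
After op 5 (move_left): buffer="ntcntzphrinntt" (len 14), cursors c1@1 c4@4 c2@13 c3@13, authorship 11.44.....2323
After op 6 (insert('u')): buffer="nutcnutzphrinntuut" (len 18), cursors c1@2 c4@6 c2@17 c3@17, authorship 111.444.....232233
After op 7 (insert('v')): buffer="nuvtcnuvtzphrinntuuvvt" (len 22), cursors c1@3 c4@8 c2@21 c3@21, authorship 1111.4444.....23223233
Authorship (.=original, N=cursor N): 1 1 1 1 . 4 4 4 4 . . . . . 2 3 2 2 3 2 3 3
Index 19: author = 2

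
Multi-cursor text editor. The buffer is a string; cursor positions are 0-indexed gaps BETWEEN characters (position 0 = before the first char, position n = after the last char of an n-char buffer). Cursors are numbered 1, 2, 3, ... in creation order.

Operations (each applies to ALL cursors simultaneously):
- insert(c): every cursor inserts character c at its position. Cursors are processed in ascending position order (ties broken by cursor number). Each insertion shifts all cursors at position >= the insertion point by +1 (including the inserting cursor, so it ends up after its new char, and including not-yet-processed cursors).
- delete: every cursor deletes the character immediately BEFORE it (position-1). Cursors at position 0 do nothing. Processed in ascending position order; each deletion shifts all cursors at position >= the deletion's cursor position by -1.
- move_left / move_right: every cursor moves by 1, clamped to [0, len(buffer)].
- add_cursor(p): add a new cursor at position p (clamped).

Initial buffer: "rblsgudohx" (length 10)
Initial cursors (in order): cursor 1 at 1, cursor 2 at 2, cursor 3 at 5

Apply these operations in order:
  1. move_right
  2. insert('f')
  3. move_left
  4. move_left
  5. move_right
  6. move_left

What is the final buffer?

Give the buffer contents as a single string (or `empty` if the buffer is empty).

After op 1 (move_right): buffer="rblsgudohx" (len 10), cursors c1@2 c2@3 c3@6, authorship ..........
After op 2 (insert('f')): buffer="rbflfsgufdohx" (len 13), cursors c1@3 c2@5 c3@9, authorship ..1.2...3....
After op 3 (move_left): buffer="rbflfsgufdohx" (len 13), cursors c1@2 c2@4 c3@8, authorship ..1.2...3....
After op 4 (move_left): buffer="rbflfsgufdohx" (len 13), cursors c1@1 c2@3 c3@7, authorship ..1.2...3....
After op 5 (move_right): buffer="rbflfsgufdohx" (len 13), cursors c1@2 c2@4 c3@8, authorship ..1.2...3....
After op 6 (move_left): buffer="rbflfsgufdohx" (len 13), cursors c1@1 c2@3 c3@7, authorship ..1.2...3....

Answer: rbflfsgufdohx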